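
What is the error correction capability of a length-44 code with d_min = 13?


Correction capability = floor((d-1)/2) = floor((13-1)/2) = 6

6 errors


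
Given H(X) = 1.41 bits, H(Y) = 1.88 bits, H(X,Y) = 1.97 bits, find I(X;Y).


I(X;Y) = H(X) + H(Y) - H(X,Y) = 1.41 + 1.88 - 1.97 = 1.32

1.32 bits


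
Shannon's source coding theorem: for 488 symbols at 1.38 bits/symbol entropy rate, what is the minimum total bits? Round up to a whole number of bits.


Minimum bits >= n * H = 488 * 1.38 = 673.44, rounded up to a whole number of bits = 674

674 bits


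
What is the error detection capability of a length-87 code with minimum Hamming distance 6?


Detection capability = d_min - 1 = 6 - 1 = 5

5 errors


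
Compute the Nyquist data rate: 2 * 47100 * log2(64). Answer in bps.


Rate = 2 * B * log2(M) = 2 * 47100 * 6.0 = 565200.0

565200.0 bps


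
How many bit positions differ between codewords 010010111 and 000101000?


Count differing positions: . ^ . ^ ^ ^ ^ ^ ^ = 7 differences

7


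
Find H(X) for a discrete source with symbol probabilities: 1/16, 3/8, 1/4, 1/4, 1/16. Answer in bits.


H = -sum(p_i * log2(p_i)). Terms: -(1/16)*log2(1/16) = 0.250000; -(3/8)*log2(3/8) = 0.530639; -(1/4)*log2(1/4) = 0.500000; -(1/4)*log2(1/4) = 0.500000; -(1/16)*log2(1/16) = 0.250000. H = 0.250000 + 0.530639 + 0.500000 + 0.500000 + 0.250000 = 2.0306

2.0306 bits


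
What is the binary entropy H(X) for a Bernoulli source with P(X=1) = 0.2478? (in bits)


H = -p*log2(p) - (1-p)*log2(1-p). -0.2478*log2(0.2478) = 0.498760; -0.7522*log2(0.7522) = 0.309013. H = 0.498760 + 0.309013 = 0.8078

0.8078 bits


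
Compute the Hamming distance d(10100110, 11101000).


Count differing positions: . ^ . . ^ ^ ^ . = 4 differences

4


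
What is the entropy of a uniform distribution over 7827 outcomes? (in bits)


H = log2(n) = log2(7827) = 12.9342

12.9342 bits


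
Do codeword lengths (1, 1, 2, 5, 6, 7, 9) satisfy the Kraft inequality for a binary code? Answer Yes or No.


Kraft sum = sum(2^(-l_i)) = 1.3066, need <= 1. Result: violated (a binary prefix-free code with these lengths cannot exist)

No


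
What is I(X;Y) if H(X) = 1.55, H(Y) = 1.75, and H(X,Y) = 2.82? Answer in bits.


I(X;Y) = H(X) + H(Y) - H(X,Y) = 1.55 + 1.75 - 2.82 = 0.48

0.48 bits


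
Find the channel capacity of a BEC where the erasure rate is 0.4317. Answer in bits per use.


C = 1 - epsilon = 1 - 0.4317 = 0.5683

0.5683 bits


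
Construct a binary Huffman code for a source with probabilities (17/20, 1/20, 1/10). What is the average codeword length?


Huffman construction (repeatedly merge the two least-probable nodes; each merge adds 1 bit to every symbol beneath it): 1/20 + 1/10 = 3/20; 3/20 + 17/20 = 1. Resulting codeword lengths (in the order the probabilities were given): (1, 2, 2). L_avg = sum(p_i * l_i) = 17/20*1 + 1/20*2 + 1/10*2 = 23/20 = 1.15

1.15 bits


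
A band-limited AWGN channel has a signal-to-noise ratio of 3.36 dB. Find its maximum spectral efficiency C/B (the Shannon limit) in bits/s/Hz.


SNR_linear = 10^(3.36/10) = 2.1677; C/B = log2(1 + SNR_linear) = log2(1 + 2.1677) = 1.6634

1.6634 bits/s/Hz


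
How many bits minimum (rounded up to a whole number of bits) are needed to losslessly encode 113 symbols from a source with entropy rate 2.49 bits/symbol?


Minimum bits >= n * H = 113 * 2.49 = 281.37, rounded up to a whole number of bits = 282

282 bits


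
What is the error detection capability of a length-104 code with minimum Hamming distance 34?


Detection capability = d_min - 1 = 34 - 1 = 33

33 errors


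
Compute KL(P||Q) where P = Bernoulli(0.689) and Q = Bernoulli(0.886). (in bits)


KL = p*log2(p/q) + (1-p)*log2((1-p)/(1-q)) = 0.689*log2(0.689/0.886) + 0.311*log2(0.311/0.114) = 0.2003

0.2003 bits


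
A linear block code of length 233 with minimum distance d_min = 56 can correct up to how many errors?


Correction capability = floor((d-1)/2) = floor((56-1)/2) = 27

27 errors


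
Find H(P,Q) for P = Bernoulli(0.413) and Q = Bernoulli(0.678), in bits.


H(P,Q) = -p*log2(q) - (1-p)*log2(1-q). -0.413*log2(0.678) = 0.231545; -0.587*log2(0.322) = 0.959667. H(P,Q) = 0.231545 + 0.959667 = 1.1912

1.1912 bits


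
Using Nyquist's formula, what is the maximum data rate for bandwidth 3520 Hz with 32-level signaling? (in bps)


Rate = 2 * B * log2(M) = 2 * 3520 * 5.0 = 35200.0

35200.0 bps


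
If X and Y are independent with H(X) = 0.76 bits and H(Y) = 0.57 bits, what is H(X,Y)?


For independent variables, H(X,Y) = H(X) + H(Y) = 0.76 + 0.57 = 1.33

1.33 bits


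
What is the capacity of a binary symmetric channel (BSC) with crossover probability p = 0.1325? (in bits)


H(p) = -p*log2(p) - (1-p)*log2(1-p) = -0.1325*log2(0.1325) - 0.8675*log2(0.8675) = 0.386361 + 0.177893 = 0.5643. C = 1 - H(p) = 1 - 0.5643 = 0.4357

0.4357 bits


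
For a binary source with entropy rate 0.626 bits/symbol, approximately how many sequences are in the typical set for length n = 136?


log2|A_typical| = nH = 136 * 0.626 = 85.136, so |A_typical| ~ 2^85.136 = 4.251e+25

4.251e+25


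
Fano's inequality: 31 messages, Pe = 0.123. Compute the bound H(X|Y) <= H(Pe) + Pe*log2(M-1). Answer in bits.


H(Pe) = -Pe*log2(Pe) - (1-Pe)*log2(1-Pe) = -0.123*log2(0.123) - 0.877*log2(0.877) = 0.371862 + 0.166061 = 0.5379. Pe*log2(M-1) = 0.123*log2(30) = 0.603548. Bound = H(Pe) + Pe*log2(M-1) = 0.371862 + 0.166061 + 0.603548 = 1.1415

1.1415 bits


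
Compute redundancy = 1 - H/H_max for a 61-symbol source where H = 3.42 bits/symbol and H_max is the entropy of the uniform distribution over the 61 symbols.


H_max = log2(K) = log2(61) = 5.9307 bits/symbol. Redundancy = 1 - H/H_max = 1 - 3.42/5.9307 = 1 - 0.5767 = 0.4233

0.4233


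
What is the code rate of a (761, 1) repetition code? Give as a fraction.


Rate = k/n = 1/761

1/761


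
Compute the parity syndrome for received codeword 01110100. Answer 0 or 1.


Syndrome = XOR of all bits = 0 XOR 1 XOR 1 XOR 1 XOR 0 XOR 1 XOR 0 XOR 0 = 0

0


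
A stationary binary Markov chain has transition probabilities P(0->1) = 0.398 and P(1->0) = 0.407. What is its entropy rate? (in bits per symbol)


Stationary distribution: pi_0 = p10/(p01+p10) = 0.5056, pi_1 = 0.4944. Entropy rate H' = pi_0*H(p01) + pi_1*H(p10) = 0.5056*0.9698 + 0.4944*0.9749 = 0.9723

0.9723 bits/symbol


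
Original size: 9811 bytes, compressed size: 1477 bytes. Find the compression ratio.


Ratio = original / compressed = 9811 / 1477 = 6.6425

6.6425


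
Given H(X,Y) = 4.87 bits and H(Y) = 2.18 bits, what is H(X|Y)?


H(X|Y) = H(X,Y) - H(Y) = 4.87 - 2.18 = 2.69

2.69 bits


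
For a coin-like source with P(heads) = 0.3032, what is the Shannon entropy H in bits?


H = -p*log2(p) - (1-p)*log2(1-p). -0.3032*log2(0.3032) = 0.522007; -0.6968*log2(0.6968) = 0.363161. H = 0.522007 + 0.363161 = 0.8852

0.8852 bits


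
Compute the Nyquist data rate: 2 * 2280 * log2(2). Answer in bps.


Rate = 2 * B * log2(M) = 2 * 2280 * 1.0 = 4560.0

4560.0 bps


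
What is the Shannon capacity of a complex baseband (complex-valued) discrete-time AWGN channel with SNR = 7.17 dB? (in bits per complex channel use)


SNR_linear = 10^(7.17/10) = 5.2119; C = log2(1 + SNR_linear) = log2(1 + 5.2119) = 2.635

2.635 bits/channel use


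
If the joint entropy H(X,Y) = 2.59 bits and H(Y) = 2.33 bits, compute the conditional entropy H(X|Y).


H(X|Y) = H(X,Y) - H(Y) = 2.59 - 2.33 = 0.26

0.26 bits


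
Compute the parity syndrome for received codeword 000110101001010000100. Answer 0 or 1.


Syndrome = XOR of all bits = 0 XOR 0 XOR 0 XOR 1 XOR 1 XOR 0 XOR 1 XOR 0 XOR 1 XOR 0 XOR 0 XOR 1 XOR 0 XOR 1 XOR 0 XOR 0 XOR 0 XOR 0 XOR 1 XOR 0 XOR 0 = 1

1


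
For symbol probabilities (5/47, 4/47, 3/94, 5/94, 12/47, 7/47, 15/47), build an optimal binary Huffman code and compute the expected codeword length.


Huffman construction (repeatedly merge the two least-probable nodes; each merge adds 1 bit to every symbol beneath it): 3/94 + 5/94 = 4/47; 4/47 + 4/47 = 8/47; 5/47 + 7/47 = 12/47; 8/47 + 12/47 = 20/47; 12/47 + 15/47 = 27/47; 20/47 + 27/47 = 1. Resulting codeword lengths (in the order the probabilities were given): (3, 3, 4, 4, 2, 3, 2). L_avg = sum(p_i * l_i) = 5/47*3 + 4/47*3 + 3/94*4 + 5/94*4 + 12/47*2 + 7/47*3 + 15/47*2 = 118/47 = 2.5106

2.5106 bits


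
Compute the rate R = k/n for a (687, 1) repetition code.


Rate = k/n = 1/687

1/687


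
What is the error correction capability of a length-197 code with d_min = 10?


Correction capability = floor((d-1)/2) = floor((10-1)/2) = 4

4 errors


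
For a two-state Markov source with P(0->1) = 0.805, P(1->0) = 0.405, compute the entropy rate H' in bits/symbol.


Stationary distribution: pi_0 = p10/(p01+p10) = 0.3347, pi_1 = 0.6653. Entropy rate H' = pi_0*H(p01) + pi_1*H(p10) = 0.3347*0.7118 + 0.6653*0.9738 = 0.8861

0.8861 bits/symbol


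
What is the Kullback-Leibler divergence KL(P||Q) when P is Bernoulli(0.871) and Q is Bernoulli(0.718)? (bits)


KL = p*log2(p/q) + (1-p)*log2((1-p)/(1-q)) = 0.871*log2(0.871/0.718) + 0.129*log2(0.129/0.282) = 0.0972

0.0972 bits


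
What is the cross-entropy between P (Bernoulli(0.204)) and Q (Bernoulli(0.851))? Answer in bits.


H(P,Q) = -p*log2(q) - (1-p)*log2(1-q). -0.204*log2(0.851) = 0.047485; -0.796*log2(0.149) = 2.186306. H(P,Q) = 0.047485 + 2.186306 = 2.2338

2.2338 bits


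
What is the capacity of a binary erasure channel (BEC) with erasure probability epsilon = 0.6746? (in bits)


C = 1 - epsilon = 1 - 0.6746 = 0.3254

0.3254 bits


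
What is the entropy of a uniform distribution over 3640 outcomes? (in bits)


H = log2(n) = log2(3640) = 11.8297

11.8297 bits


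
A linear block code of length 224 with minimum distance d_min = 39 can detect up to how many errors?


Detection capability = d_min - 1 = 39 - 1 = 38

38 errors


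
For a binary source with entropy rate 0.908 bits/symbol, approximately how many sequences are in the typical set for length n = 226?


log2|A_typical| = nH = 226 * 0.908 = 205.208, so |A_typical| ~ 2^205.208 = 5.940e+61

5.940e+61


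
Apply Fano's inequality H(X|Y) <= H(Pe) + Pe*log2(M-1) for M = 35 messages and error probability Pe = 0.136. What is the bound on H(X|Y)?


H(Pe) = -Pe*log2(Pe) - (1-Pe)*log2(1-Pe) = -0.136*log2(0.136) - 0.864*log2(0.864) = 0.391452 + 0.182215 = 0.5737. Pe*log2(M-1) = 0.136*log2(34) = 0.691895. Bound = H(Pe) + Pe*log2(M-1) = 0.391452 + 0.182215 + 0.691895 = 1.2656

1.2656 bits


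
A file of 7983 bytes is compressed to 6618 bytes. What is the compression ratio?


Ratio = original / compressed = 7983 / 6618 = 1.2063

1.2063


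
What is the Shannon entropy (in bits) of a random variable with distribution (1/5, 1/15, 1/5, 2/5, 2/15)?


H = -sum(p_i * log2(p_i)). Terms: -(1/5)*log2(1/5) = 0.464386; -(1/15)*log2(1/15) = 0.260459; -(1/5)*log2(1/5) = 0.464386; -(2/5)*log2(2/5) = 0.528771; -(2/15)*log2(2/15) = 0.387585. H = 0.464386 + 0.260459 + 0.464386 + 0.528771 + 0.387585 = 2.1056

2.1056 bits


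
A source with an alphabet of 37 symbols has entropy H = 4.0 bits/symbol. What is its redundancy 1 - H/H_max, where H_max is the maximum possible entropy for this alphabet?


H_max = log2(K) = log2(37) = 5.2095 bits/symbol. Redundancy = 1 - H/H_max = 1 - 4.0/5.2095 = 1 - 0.7678 = 0.2322

0.2322


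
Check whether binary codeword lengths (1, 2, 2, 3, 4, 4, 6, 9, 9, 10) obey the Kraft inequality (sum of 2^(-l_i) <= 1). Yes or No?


Kraft sum = sum(2^(-l_i)) = 1.2705, need <= 1. Result: violated (a binary prefix-free code with these lengths cannot exist)

No


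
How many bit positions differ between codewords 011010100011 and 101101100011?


Count differing positions: ^ ^ . ^ ^ ^ . . . . . . = 5 differences

5


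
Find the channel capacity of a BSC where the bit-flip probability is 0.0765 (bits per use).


H(p) = -p*log2(p) - (1-p)*log2(1-p) = -0.0765*log2(0.0765) - 0.9235*log2(0.9235) = 0.283692 + 0.106033 = 0.3897. C = 1 - H(p) = 1 - 0.3897 = 0.6103

0.6103 bits


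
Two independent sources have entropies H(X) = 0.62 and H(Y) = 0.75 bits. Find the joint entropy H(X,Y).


For independent variables, H(X,Y) = H(X) + H(Y) = 0.62 + 0.75 = 1.37

1.37 bits


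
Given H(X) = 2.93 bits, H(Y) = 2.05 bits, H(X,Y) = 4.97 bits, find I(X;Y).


I(X;Y) = H(X) + H(Y) - H(X,Y) = 2.93 + 2.05 - 4.97 = 0.01

0.01 bits


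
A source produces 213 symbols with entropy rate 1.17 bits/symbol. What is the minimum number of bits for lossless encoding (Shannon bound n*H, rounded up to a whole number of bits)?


Minimum bits >= n * H = 213 * 1.17 = 249.21, rounded up to a whole number of bits = 250

250 bits


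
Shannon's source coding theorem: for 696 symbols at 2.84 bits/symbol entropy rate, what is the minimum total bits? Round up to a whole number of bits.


Minimum bits >= n * H = 696 * 2.84 = 1976.64, rounded up to a whole number of bits = 1977

1977 bits


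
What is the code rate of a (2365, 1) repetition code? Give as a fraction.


Rate = k/n = 1/2365

1/2365


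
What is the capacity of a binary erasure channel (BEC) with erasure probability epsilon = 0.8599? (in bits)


C = 1 - epsilon = 1 - 0.8599 = 0.1401

0.1401 bits


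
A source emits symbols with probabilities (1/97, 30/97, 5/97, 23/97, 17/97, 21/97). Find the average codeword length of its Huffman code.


Huffman construction (repeatedly merge the two least-probable nodes; each merge adds 1 bit to every symbol beneath it): 1/97 + 5/97 = 6/97; 6/97 + 17/97 = 23/97; 21/97 + 23/97 = 44/97; 23/97 + 30/97 = 53/97; 44/97 + 53/97 = 1. Resulting codeword lengths (in the order the probabilities were given): (4, 2, 4, 2, 3, 2). L_avg = sum(p_i * l_i) = 1/97*4 + 30/97*2 + 5/97*4 + 23/97*2 + 17/97*3 + 21/97*2 = 223/97 = 2.299

2.299 bits


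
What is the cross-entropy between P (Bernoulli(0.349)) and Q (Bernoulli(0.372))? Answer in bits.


H(P,Q) = -p*log2(q) - (1-p)*log2(1-q). -0.349*log2(0.372) = 0.497892; -0.651*log2(0.628) = 0.436927. H(P,Q) = 0.497892 + 0.436927 = 0.9348

0.9348 bits


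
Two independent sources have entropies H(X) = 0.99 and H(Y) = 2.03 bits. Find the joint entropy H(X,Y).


For independent variables, H(X,Y) = H(X) + H(Y) = 0.99 + 2.03 = 3.02

3.02 bits


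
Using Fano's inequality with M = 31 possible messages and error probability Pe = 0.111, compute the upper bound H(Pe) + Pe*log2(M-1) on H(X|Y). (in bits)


H(Pe) = -Pe*log2(Pe) - (1-Pe)*log2(1-Pe) = -0.111*log2(0.111) - 0.889*log2(0.889) = 0.352022 + 0.150903 = 0.5029. Pe*log2(M-1) = 0.111*log2(30) = 0.544665. Bound = H(Pe) + Pe*log2(M-1) = 0.352022 + 0.150903 + 0.544665 = 1.0476

1.0476 bits


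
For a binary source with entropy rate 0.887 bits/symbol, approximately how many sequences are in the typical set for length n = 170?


log2|A_typical| = nH = 170 * 0.887 = 150.79, so |A_typical| ~ 2^150.79 = 2.468e+45

2.468e+45


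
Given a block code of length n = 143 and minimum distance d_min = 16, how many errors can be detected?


Detection capability = d_min - 1 = 16 - 1 = 15

15 errors


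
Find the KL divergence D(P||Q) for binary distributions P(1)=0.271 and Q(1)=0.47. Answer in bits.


KL = p*log2(p/q) + (1-p)*log2((1-p)/(1-q)) = 0.271*log2(0.271/0.47) + 0.729*log2(0.729/0.53) = 0.12

0.12 bits


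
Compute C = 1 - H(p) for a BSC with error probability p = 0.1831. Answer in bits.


H(p) = -p*log2(p) - (1-p)*log2(1-p) = -0.1831*log2(0.1831) - 0.8169*log2(0.8169) = 0.448466 + 0.238346 = 0.6868. C = 1 - H(p) = 1 - 0.6868 = 0.3132

0.3132 bits


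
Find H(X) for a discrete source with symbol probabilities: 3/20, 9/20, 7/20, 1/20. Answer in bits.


H = -sum(p_i * log2(p_i)). Terms: -(3/20)*log2(3/20) = 0.410545; -(9/20)*log2(9/20) = 0.518401; -(7/20)*log2(7/20) = 0.530101; -(1/20)*log2(1/20) = 0.216096. H = 0.410545 + 0.518401 + 0.530101 + 0.216096 = 1.6751

1.6751 bits


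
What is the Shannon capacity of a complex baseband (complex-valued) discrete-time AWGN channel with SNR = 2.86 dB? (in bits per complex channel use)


SNR_linear = 10^(2.86/10) = 1.932; C = log2(1 + SNR_linear) = log2(1 + 1.932) = 1.5519

1.5519 bits/channel use


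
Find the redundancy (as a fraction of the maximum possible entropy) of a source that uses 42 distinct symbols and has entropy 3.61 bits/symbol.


H_max = log2(K) = log2(42) = 5.3923 bits/symbol. Redundancy = 1 - H/H_max = 1 - 3.61/5.3923 = 1 - 0.6695 = 0.3305

0.3305


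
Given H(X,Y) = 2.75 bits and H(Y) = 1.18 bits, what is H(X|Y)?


H(X|Y) = H(X,Y) - H(Y) = 2.75 - 1.18 = 1.57

1.57 bits


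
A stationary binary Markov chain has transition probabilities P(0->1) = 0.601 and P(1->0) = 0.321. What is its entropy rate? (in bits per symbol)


Stationary distribution: pi_0 = p10/(p01+p10) = 0.3482, pi_1 = 0.6518. Entropy rate H' = pi_0*H(p01) + pi_1*H(p10) = 0.3482*0.9704 + 0.6518*0.9055 = 0.9281

0.9281 bits/symbol


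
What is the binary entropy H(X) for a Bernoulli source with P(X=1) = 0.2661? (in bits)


H = -p*log2(p) - (1-p)*log2(1-p). -0.2661*log2(0.2661) = 0.508240; -0.7339*log2(0.7339) = 0.327572. H = 0.508240 + 0.327572 = 0.8358

0.8358 bits


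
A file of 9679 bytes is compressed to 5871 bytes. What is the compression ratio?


Ratio = original / compressed = 9679 / 5871 = 1.6486

1.6486


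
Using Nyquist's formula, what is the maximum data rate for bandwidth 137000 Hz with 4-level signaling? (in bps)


Rate = 2 * B * log2(M) = 2 * 137000 * 2.0 = 548000.0

548000.0 bps


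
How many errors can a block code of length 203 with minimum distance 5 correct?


Correction capability = floor((d-1)/2) = floor((5-1)/2) = 2

2 errors


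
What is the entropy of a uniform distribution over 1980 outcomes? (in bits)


H = log2(n) = log2(1980) = 10.9513

10.9513 bits


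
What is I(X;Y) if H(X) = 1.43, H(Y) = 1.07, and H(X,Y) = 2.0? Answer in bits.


I(X;Y) = H(X) + H(Y) - H(X,Y) = 1.43 + 1.07 - 2.0 = 0.5

0.5 bits


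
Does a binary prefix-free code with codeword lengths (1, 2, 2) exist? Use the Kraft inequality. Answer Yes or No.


Kraft sum = sum(2^(-l_i)) = 1.0, need <= 1. Result: satisfied (a binary prefix-free code with these lengths exists)

Yes


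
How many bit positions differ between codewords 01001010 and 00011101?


Count differing positions: . ^ . ^ . ^ ^ ^ = 5 differences

5


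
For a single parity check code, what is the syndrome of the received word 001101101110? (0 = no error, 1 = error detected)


Syndrome = XOR of all bits = 0 XOR 0 XOR 1 XOR 1 XOR 0 XOR 1 XOR 1 XOR 0 XOR 1 XOR 1 XOR 1 XOR 0 = 1

1


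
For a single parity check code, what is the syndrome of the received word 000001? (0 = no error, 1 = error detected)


Syndrome = XOR of all bits = 0 XOR 0 XOR 0 XOR 0 XOR 0 XOR 1 = 1

1


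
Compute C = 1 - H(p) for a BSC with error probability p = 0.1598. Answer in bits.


H(p) = -p*log2(p) - (1-p)*log2(1-p) = -0.1598*log2(0.1598) - 0.8402*log2(0.8402) = 0.422777 + 0.211054 = 0.6338. C = 1 - H(p) = 1 - 0.6338 = 0.3662

0.3662 bits


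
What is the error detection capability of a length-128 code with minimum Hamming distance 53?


Detection capability = d_min - 1 = 53 - 1 = 52

52 errors


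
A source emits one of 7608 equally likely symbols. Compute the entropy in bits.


H = log2(n) = log2(7608) = 12.8933

12.8933 bits


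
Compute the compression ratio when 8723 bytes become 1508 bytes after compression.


Ratio = original / compressed = 8723 / 1508 = 5.7845

5.7845


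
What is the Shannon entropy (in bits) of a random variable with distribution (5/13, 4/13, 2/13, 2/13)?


H = -sum(p_i * log2(p_i)). Terms: -(5/13)*log2(5/13) = 0.530197; -(4/13)*log2(4/13) = 0.523212; -(2/13)*log2(2/13) = 0.415452; -(2/13)*log2(2/13) = 0.415452. H = 0.530197 + 0.523212 + 0.415452 + 0.415452 = 1.8843

1.8843 bits


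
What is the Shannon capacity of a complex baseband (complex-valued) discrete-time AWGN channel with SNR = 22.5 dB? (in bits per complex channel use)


SNR_linear = 10^(22.5/10) = 177.8279; C = log2(1 + SNR_linear) = log2(1 + 177.8279) = 7.4824

7.4824 bits/channel use


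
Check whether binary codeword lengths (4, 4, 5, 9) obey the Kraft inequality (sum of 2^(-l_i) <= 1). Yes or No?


Kraft sum = sum(2^(-l_i)) = 0.1582, need <= 1. Result: satisfied (a binary prefix-free code with these lengths exists)

Yes


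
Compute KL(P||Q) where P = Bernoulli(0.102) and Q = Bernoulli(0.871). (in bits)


KL = p*log2(p/q) + (1-p)*log2((1-p)/(1-q)) = 0.102*log2(0.102/0.871) + 0.898*log2(0.898/0.129) = 2.1982

2.1982 bits


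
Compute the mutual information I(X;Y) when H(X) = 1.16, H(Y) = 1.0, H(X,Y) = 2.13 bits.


I(X;Y) = H(X) + H(Y) - H(X,Y) = 1.16 + 1.0 - 2.13 = 0.03

0.03 bits


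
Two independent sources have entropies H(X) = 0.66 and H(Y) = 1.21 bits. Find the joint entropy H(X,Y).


For independent variables, H(X,Y) = H(X) + H(Y) = 0.66 + 1.21 = 1.87

1.87 bits


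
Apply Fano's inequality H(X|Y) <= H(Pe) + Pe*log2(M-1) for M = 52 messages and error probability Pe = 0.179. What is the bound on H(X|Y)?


H(Pe) = -Pe*log2(Pe) - (1-Pe)*log2(1-Pe) = -0.179*log2(0.179) - 0.821*log2(0.821) = 0.444272 + 0.233612 = 0.6779. Pe*log2(M-1) = 0.179*log2(51) = 1.015364. Bound = H(Pe) + Pe*log2(M-1) = 0.444272 + 0.233612 + 1.015364 = 1.6932

1.6932 bits


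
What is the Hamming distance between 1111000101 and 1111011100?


Count differing positions: . . . . . ^ ^ . . ^ = 3 differences

3


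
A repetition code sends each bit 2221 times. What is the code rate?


Rate = k/n = 1/2221

1/2221


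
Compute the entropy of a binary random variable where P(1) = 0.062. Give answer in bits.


H = -p*log2(p) - (1-p)*log2(1-p). -0.062*log2(0.062) = 0.248718; -0.938*log2(0.938) = 0.086615. H = 0.248718 + 0.086615 = 0.3353

0.3353 bits


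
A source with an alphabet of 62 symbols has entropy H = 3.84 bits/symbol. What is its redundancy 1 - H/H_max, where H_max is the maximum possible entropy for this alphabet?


H_max = log2(K) = log2(62) = 5.9542 bits/symbol. Redundancy = 1 - H/H_max = 1 - 3.84/5.9542 = 1 - 0.6449 = 0.3551

0.3551


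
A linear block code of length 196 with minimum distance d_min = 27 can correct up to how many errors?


Correction capability = floor((d-1)/2) = floor((27-1)/2) = 13

13 errors


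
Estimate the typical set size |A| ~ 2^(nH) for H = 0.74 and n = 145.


log2|A_typical| = nH = 145 * 0.74 = 107.3, so |A_typical| ~ 2^107.3 = 1.998e+32

1.998e+32


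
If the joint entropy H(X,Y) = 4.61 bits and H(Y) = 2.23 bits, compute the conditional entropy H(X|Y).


H(X|Y) = H(X,Y) - H(Y) = 4.61 - 2.23 = 2.38

2.38 bits


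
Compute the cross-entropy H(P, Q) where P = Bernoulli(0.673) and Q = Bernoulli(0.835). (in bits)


H(P,Q) = -p*log2(q) - (1-p)*log2(1-q). -0.673*log2(0.835) = 0.175082; -0.327*log2(0.165) = 0.850024. H(P,Q) = 0.175082 + 0.850024 = 1.0251

1.0251 bits


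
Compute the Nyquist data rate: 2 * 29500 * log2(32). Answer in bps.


Rate = 2 * B * log2(M) = 2 * 29500 * 5.0 = 295000.0

295000.0 bps


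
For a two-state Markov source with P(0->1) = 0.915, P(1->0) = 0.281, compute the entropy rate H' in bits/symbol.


Stationary distribution: pi_0 = p10/(p01+p10) = 0.2349, pi_1 = 0.7651. Entropy rate H' = pi_0*H(p01) + pi_1*H(p10) = 0.2349*0.4196 + 0.7651*0.8568 = 0.7541

0.7541 bits/symbol


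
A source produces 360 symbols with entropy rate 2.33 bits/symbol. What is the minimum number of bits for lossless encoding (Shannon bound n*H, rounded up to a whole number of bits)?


Minimum bits >= n * H = 360 * 2.33 = 838.8, rounded up to a whole number of bits = 839

839 bits


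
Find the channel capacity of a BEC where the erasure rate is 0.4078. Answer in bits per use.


C = 1 - epsilon = 1 - 0.4078 = 0.5922

0.5922 bits


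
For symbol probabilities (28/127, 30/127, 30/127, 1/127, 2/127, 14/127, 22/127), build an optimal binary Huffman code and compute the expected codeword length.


Huffman construction (repeatedly merge the two least-probable nodes; each merge adds 1 bit to every symbol beneath it): 1/127 + 2/127 = 3/127; 3/127 + 14/127 = 17/127; 17/127 + 22/127 = 39/127; 28/127 + 30/127 = 58/127; 30/127 + 39/127 = 69/127; 58/127 + 69/127 = 1. Resulting codeword lengths (in the order the probabilities were given): (2, 2, 2, 5, 5, 4, 3). L_avg = sum(p_i * l_i) = 28/127*2 + 30/127*2 + 30/127*2 + 1/127*5 + 2/127*5 + 14/127*4 + 22/127*3 = 313/127 = 2.4646

2.4646 bits


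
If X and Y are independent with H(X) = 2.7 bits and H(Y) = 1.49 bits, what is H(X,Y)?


For independent variables, H(X,Y) = H(X) + H(Y) = 2.7 + 1.49 = 4.19

4.19 bits


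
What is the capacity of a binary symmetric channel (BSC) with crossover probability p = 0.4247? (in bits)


H(p) = -p*log2(p) - (1-p)*log2(1-p) = -0.4247*log2(0.4247) - 0.5753*log2(0.5753) = 0.524710 + 0.458867 = 0.9836. C = 1 - H(p) = 1 - 0.9836 = 0.0164

0.0164 bits


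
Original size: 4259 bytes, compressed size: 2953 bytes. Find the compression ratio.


Ratio = original / compressed = 4259 / 2953 = 1.4423

1.4423


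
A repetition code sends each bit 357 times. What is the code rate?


Rate = k/n = 1/357

1/357


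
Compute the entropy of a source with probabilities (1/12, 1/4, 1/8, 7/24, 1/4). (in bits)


H = -sum(p_i * log2(p_i)). Terms: -(1/12)*log2(1/12) = 0.298747; -(1/4)*log2(1/4) = 0.500000; -(1/8)*log2(1/8) = 0.375000; -(7/24)*log2(7/24) = 0.518469; -(1/4)*log2(1/4) = 0.500000. H = 0.298747 + 0.500000 + 0.375000 + 0.518469 + 0.500000 = 2.1922

2.1922 bits


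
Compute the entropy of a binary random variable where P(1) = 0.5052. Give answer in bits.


H = -p*log2(p) - (1-p)*log2(1-p). -0.5052*log2(0.5052) = 0.497659; -0.4948*log2(0.4948) = 0.502263. H = 0.497659 + 0.502263 = 0.9999

0.9999 bits


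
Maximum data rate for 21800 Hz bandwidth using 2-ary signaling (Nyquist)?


Rate = 2 * B * log2(M) = 2 * 21800 * 1.0 = 43600.0

43600.0 bps


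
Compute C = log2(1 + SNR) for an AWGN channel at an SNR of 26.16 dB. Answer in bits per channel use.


SNR_linear = 10^(26.16/10) = 413.0475; C = log2(1 + SNR_linear) = log2(1 + 413.0475) = 8.6937

8.6937 bits/channel use


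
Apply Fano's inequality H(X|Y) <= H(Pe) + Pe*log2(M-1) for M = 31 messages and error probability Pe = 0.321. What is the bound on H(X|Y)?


H(Pe) = -Pe*log2(Pe) - (1-Pe)*log2(1-Pe) = -0.321*log2(0.321) - 0.679*log2(0.679) = 0.526233 + 0.379233 = 0.9055. Pe*log2(M-1) = 0.321*log2(30) = 1.575112. Bound = H(Pe) + Pe*log2(M-1) = 0.526233 + 0.379233 + 1.575112 = 2.4806

2.4806 bits


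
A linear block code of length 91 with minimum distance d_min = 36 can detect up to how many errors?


Detection capability = d_min - 1 = 36 - 1 = 35

35 errors


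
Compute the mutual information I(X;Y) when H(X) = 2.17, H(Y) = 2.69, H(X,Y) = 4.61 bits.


I(X;Y) = H(X) + H(Y) - H(X,Y) = 2.17 + 2.69 - 4.61 = 0.25

0.25 bits


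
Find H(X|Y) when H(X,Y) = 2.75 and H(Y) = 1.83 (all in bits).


H(X|Y) = H(X,Y) - H(Y) = 2.75 - 1.83 = 0.92

0.92 bits


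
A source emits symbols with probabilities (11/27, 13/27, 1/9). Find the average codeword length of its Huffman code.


Huffman construction (repeatedly merge the two least-probable nodes; each merge adds 1 bit to every symbol beneath it): 1/9 + 11/27 = 14/27; 13/27 + 14/27 = 1. Resulting codeword lengths (in the order the probabilities were given): (2, 1, 2). L_avg = sum(p_i * l_i) = 11/27*2 + 13/27*1 + 1/9*2 = 41/27 = 1.5185

1.5185 bits


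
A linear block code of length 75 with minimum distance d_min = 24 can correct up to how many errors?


Correction capability = floor((d-1)/2) = floor((24-1)/2) = 11

11 errors


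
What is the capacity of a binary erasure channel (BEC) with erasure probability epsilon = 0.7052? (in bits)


C = 1 - epsilon = 1 - 0.7052 = 0.2948

0.2948 bits


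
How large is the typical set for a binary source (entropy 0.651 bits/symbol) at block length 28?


log2|A_typical| = nH = 28 * 0.651 = 18.228, so |A_typical| ~ 2^18.228 = 3.070e+05

3.070e+05


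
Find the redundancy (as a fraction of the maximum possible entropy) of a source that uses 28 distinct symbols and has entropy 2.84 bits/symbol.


H_max = log2(K) = log2(28) = 4.8074 bits/symbol. Redundancy = 1 - H/H_max = 1 - 2.84/4.8074 = 1 - 0.5908 = 0.4092

0.4092


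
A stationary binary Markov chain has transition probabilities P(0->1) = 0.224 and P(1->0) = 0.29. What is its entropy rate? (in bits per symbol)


Stationary distribution: pi_0 = p10/(p01+p10) = 0.5642, pi_1 = 0.4358. Entropy rate H' = pi_0*H(p01) + pi_1*H(p10) = 0.5642*0.7674 + 0.4358*0.8687 = 0.8116

0.8116 bits/symbol


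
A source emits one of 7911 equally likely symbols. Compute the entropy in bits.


H = log2(n) = log2(7911) = 12.9496

12.9496 bits


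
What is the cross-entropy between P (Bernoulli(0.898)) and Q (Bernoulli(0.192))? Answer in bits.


H(P,Q) = -p*log2(q) - (1-p)*log2(1-q). -0.898*log2(0.192) = 2.137978; -0.102*log2(0.808) = 0.031372. H(P,Q) = 2.137978 + 0.031372 = 2.1694

2.1694 bits


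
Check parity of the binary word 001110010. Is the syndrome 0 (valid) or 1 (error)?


Syndrome = XOR of all bits = 0 XOR 0 XOR 1 XOR 1 XOR 1 XOR 0 XOR 0 XOR 1 XOR 0 = 0

0


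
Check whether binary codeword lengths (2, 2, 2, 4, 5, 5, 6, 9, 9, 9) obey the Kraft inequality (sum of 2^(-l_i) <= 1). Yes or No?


Kraft sum = sum(2^(-l_i)) = 0.8965, need <= 1. Result: satisfied (a binary prefix-free code with these lengths exists)

Yes


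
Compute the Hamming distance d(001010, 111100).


Count differing positions: ^ ^ . ^ ^ . = 4 differences

4


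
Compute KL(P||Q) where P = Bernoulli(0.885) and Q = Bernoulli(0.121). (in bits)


KL = p*log2(p/q) + (1-p)*log2((1-p)/(1-q)) = 0.885*log2(0.885/0.121) + 0.115*log2(0.115/0.879) = 2.2031

2.2031 bits


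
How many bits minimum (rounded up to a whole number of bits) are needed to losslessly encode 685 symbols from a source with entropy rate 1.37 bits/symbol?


Minimum bits >= n * H = 685 * 1.37 = 938.45, rounded up to a whole number of bits = 939

939 bits


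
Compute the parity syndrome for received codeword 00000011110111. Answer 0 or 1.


Syndrome = XOR of all bits = 0 XOR 0 XOR 0 XOR 0 XOR 0 XOR 0 XOR 1 XOR 1 XOR 1 XOR 1 XOR 0 XOR 1 XOR 1 XOR 1 = 1

1


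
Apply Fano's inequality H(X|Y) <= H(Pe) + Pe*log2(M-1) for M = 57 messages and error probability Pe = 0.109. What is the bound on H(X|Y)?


H(Pe) = -Pe*log2(Pe) - (1-Pe)*log2(1-Pe) = -0.109*log2(0.109) - 0.891*log2(0.891) = 0.348538 + 0.148354 = 0.4969. Pe*log2(M-1) = 0.109*log2(56) = 0.633002. Bound = H(Pe) + Pe*log2(M-1) = 0.348538 + 0.148354 + 0.633002 = 1.1299

1.1299 bits


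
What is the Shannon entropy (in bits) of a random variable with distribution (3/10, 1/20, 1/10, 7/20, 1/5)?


H = -sum(p_i * log2(p_i)). Terms: -(3/10)*log2(3/10) = 0.521090; -(1/20)*log2(1/20) = 0.216096; -(1/10)*log2(1/10) = 0.332193; -(7/20)*log2(7/20) = 0.530101; -(1/5)*log2(1/5) = 0.464386. H = 0.521090 + 0.216096 + 0.332193 + 0.530101 + 0.464386 = 2.0639

2.0639 bits


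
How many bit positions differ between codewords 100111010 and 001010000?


Count differing positions: ^ . ^ ^ . ^ . ^ . = 5 differences

5


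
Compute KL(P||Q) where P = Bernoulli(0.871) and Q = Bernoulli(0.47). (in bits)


KL = p*log2(p/q) + (1-p)*log2((1-p)/(1-q)) = 0.871*log2(0.871/0.47) + 0.129*log2(0.129/0.53) = 0.5122

0.5122 bits


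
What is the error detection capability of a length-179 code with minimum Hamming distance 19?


Detection capability = d_min - 1 = 19 - 1 = 18

18 errors


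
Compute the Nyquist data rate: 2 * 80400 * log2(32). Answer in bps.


Rate = 2 * B * log2(M) = 2 * 80400 * 5.0 = 804000.0

804000.0 bps


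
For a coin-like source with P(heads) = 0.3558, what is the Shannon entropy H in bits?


H = -p*log2(p) - (1-p)*log2(1-p). -0.3558*log2(0.3558) = 0.530449; -0.6442*log2(0.6442) = 0.408693. H = 0.530449 + 0.408693 = 0.9391

0.9391 bits


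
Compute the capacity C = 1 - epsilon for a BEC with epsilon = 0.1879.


C = 1 - epsilon = 1 - 0.1879 = 0.8121

0.8121 bits


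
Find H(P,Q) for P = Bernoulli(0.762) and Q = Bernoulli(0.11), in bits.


H(P,Q) = -p*log2(q) - (1-p)*log2(1-q). -0.762*log2(0.11) = 2.426532; -0.238*log2(0.89) = 0.040013. H(P,Q) = 2.426532 + 0.040013 = 2.4665

2.4665 bits


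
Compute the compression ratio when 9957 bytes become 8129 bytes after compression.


Ratio = original / compressed = 9957 / 8129 = 1.2249

1.2249


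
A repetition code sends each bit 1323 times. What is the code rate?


Rate = k/n = 1/1323

1/1323


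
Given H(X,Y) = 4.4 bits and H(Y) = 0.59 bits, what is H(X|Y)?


H(X|Y) = H(X,Y) - H(Y) = 4.4 - 0.59 = 3.81

3.81 bits


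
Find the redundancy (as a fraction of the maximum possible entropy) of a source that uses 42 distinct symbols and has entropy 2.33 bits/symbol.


H_max = log2(K) = log2(42) = 5.3923 bits/symbol. Redundancy = 1 - H/H_max = 1 - 2.33/5.3923 = 1 - 0.4321 = 0.5679

0.5679


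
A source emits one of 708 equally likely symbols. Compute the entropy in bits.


H = log2(n) = log2(708) = 9.4676

9.4676 bits


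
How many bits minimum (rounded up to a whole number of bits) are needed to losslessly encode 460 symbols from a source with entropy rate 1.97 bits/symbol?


Minimum bits >= n * H = 460 * 1.97 = 906.2, rounded up to a whole number of bits = 907

907 bits


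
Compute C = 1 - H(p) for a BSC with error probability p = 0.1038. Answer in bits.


H(p) = -p*log2(p) - (1-p)*log2(1-p) = -0.1038*log2(0.1038) - 0.8962*log2(0.8962) = 0.339231 + 0.141696 = 0.4809. C = 1 - H(p) = 1 - 0.4809 = 0.5191

0.5191 bits


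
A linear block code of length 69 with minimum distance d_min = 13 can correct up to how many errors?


Correction capability = floor((d-1)/2) = floor((13-1)/2) = 6

6 errors


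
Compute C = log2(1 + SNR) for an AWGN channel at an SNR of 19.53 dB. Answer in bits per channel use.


SNR_linear = 10^(19.53/10) = 89.7429; C = log2(1 + SNR_linear) = log2(1 + 89.7429) = 6.5037

6.5037 bits/channel use


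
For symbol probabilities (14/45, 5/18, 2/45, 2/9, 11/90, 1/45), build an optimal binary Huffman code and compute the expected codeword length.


Huffman construction (repeatedly merge the two least-probable nodes; each merge adds 1 bit to every symbol beneath it): 1/45 + 2/45 = 1/15; 1/15 + 11/90 = 17/90; 17/90 + 2/9 = 37/90; 5/18 + 14/45 = 53/90; 37/90 + 53/90 = 1. Resulting codeword lengths (in the order the probabilities were given): (2, 2, 4, 2, 3, 4). L_avg = sum(p_i * l_i) = 14/45*2 + 5/18*2 + 2/45*4 + 2/9*2 + 11/90*3 + 1/45*4 = 203/90 = 2.2556

2.2556 bits


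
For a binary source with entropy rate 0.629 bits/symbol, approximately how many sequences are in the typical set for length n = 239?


log2|A_typical| = nH = 239 * 0.629 = 150.331, so |A_typical| ~ 2^150.331 = 1.795e+45

1.795e+45


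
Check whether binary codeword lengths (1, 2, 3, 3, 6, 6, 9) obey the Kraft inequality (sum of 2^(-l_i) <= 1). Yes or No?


Kraft sum = sum(2^(-l_i)) = 1.0332, need <= 1. Result: violated (a binary prefix-free code with these lengths cannot exist)

No


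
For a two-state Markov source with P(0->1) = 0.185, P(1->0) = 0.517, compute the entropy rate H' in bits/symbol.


Stationary distribution: pi_0 = p10/(p01+p10) = 0.7365, pi_1 = 0.2635. Entropy rate H' = pi_0*H(p01) + pi_1*H(p10) = 0.7365*0.6909 + 0.2635*0.9992 = 0.7721

0.7721 bits/symbol


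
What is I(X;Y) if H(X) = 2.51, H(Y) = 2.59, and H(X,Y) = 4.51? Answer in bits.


I(X;Y) = H(X) + H(Y) - H(X,Y) = 2.51 + 2.59 - 4.51 = 0.59

0.59 bits


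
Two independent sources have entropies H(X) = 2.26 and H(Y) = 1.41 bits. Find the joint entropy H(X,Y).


For independent variables, H(X,Y) = H(X) + H(Y) = 2.26 + 1.41 = 3.67

3.67 bits


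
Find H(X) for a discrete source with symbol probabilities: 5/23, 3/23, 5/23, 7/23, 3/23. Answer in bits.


H = -sum(p_i * log2(p_i)). Terms: -(5/23)*log2(5/23) = 0.478616; -(3/23)*log2(3/23) = 0.383296; -(5/23)*log2(5/23) = 0.478616; -(7/23)*log2(7/23) = 0.522324; -(3/23)*log2(3/23) = 0.383296. H = 0.478616 + 0.383296 + 0.478616 + 0.522324 + 0.383296 = 2.2461

2.2461 bits


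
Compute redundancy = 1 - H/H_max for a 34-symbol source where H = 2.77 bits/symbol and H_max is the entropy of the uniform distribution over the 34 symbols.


H_max = log2(K) = log2(34) = 5.0875 bits/symbol. Redundancy = 1 - H/H_max = 1 - 2.77/5.0875 = 1 - 0.5445 = 0.4555

0.4555


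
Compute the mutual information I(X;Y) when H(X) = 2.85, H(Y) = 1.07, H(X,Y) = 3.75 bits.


I(X;Y) = H(X) + H(Y) - H(X,Y) = 2.85 + 1.07 - 3.75 = 0.17

0.17 bits


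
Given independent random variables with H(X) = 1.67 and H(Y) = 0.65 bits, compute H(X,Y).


For independent variables, H(X,Y) = H(X) + H(Y) = 1.67 + 0.65 = 2.32

2.32 bits


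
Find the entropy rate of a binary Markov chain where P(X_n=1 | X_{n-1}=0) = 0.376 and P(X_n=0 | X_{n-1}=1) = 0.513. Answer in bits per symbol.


Stationary distribution: pi_0 = p10/(p01+p10) = 0.5771, pi_1 = 0.4229. Entropy rate H' = pi_0*H(p01) + pi_1*H(p10) = 0.5771*0.9552 + 0.4229*0.9995 = 0.9739

0.9739 bits/symbol


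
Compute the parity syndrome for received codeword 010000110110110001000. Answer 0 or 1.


Syndrome = XOR of all bits = 0 XOR 1 XOR 0 XOR 0 XOR 0 XOR 0 XOR 1 XOR 1 XOR 0 XOR 1 XOR 1 XOR 0 XOR 1 XOR 1 XOR 0 XOR 0 XOR 0 XOR 1 XOR 0 XOR 0 XOR 0 = 0

0


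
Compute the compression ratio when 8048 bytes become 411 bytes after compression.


Ratio = original / compressed = 8048 / 411 = 19.5815

19.5815


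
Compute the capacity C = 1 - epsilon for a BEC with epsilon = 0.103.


C = 1 - epsilon = 1 - 0.103 = 0.897

0.897 bits


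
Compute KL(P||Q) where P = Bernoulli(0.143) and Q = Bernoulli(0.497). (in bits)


KL = p*log2(p/q) + (1-p)*log2((1-p)/(1-q)) = 0.143*log2(0.143/0.497) + 0.857*log2(0.857/0.503) = 0.4018

0.4018 bits


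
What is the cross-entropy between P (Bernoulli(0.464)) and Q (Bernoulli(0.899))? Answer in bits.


H(P,Q) = -p*log2(q) - (1-p)*log2(1-q). -0.464*log2(0.899) = 0.071274; -0.536*log2(0.101) = 1.772859. H(P,Q) = 0.071274 + 1.772859 = 1.8441

1.8441 bits


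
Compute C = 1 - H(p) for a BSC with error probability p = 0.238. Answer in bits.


H(p) = -p*log2(p) - (1-p)*log2(1-p) = -0.238*log2(0.238) - 0.762*log2(0.762) = 0.492890 + 0.298808 = 0.7917. C = 1 - H(p) = 1 - 0.7917 = 0.2083

0.2083 bits


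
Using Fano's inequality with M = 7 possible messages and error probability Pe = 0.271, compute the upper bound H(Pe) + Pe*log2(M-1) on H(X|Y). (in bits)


H(Pe) = -Pe*log2(Pe) - (1-Pe)*log2(1-Pe) = -0.271*log2(0.271) - 0.729*log2(0.729) = 0.510465 + 0.332431 = 0.8429. Pe*log2(M-1) = 0.271*log2(6) = 0.700525. Bound = H(Pe) + Pe*log2(M-1) = 0.510465 + 0.332431 + 0.700525 = 1.5434

1.5434 bits


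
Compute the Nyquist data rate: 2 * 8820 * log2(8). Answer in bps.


Rate = 2 * B * log2(M) = 2 * 8820 * 3.0 = 52920.0

52920.0 bps


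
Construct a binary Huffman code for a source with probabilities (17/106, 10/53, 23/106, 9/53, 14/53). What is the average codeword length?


Huffman construction (repeatedly merge the two least-probable nodes; each merge adds 1 bit to every symbol beneath it): 17/106 + 9/53 = 35/106; 10/53 + 23/106 = 43/106; 14/53 + 35/106 = 63/106; 43/106 + 63/106 = 1. Resulting codeword lengths (in the order the probabilities were given): (3, 2, 2, 3, 2). L_avg = sum(p_i * l_i) = 17/106*3 + 10/53*2 + 23/106*2 + 9/53*3 + 14/53*2 = 247/106 = 2.3302

2.3302 bits
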